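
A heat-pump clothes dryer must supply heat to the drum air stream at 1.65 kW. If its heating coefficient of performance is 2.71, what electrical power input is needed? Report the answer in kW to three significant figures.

0.609 kW

Ẇ = Q̇_H/COP_HP = 1.650/2.71 = 0.6089 kW.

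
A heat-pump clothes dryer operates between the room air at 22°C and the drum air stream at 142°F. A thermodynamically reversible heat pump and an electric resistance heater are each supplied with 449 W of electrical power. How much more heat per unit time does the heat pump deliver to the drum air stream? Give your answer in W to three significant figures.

In absolute terms T_C = 295.15 K and T_H = 334.26 K, so ΔT = 39.11 K.
COP_Carnot = T_H/ΔT = 334.26/39.11 = 8.546.
The heat pump delivers Q̇_H = COP × Ẇ = 3837 W; the resistance heater delivers Ẇ = 449.0 W.
Extra = (COP − 1)·Ẇ = 3388 W.

3390 W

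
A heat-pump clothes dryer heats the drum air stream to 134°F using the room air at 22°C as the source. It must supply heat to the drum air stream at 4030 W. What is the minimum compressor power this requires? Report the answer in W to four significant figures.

In absolute terms T_C = 295.15 K and T_H = 329.82 K, so ΔT = 34.67 K.
COP_Carnot = T_H/ΔT = 329.82/34.67 = 9.514.
Ẇ_min = Q̇/COP_Carnot = 4030/9.514 = 423.6 W.

423.6 W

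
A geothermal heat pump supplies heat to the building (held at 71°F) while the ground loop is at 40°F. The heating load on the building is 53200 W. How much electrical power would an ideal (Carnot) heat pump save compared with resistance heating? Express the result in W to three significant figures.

50100 W

In absolute terms T_C = 277.59 K and T_H = 294.82 K, so ΔT = 17.22 K.
COP_Carnot = T_H/ΔT = 294.82/17.22 = 17.12.
Resistance heating needs Ẇ_res = Q̇_H = 53200 W; the reversible heat pump needs only Ẇ_hp = Q̇_H/COP = 3108 W.
Saving = 53200 − 3108 = 50090 W.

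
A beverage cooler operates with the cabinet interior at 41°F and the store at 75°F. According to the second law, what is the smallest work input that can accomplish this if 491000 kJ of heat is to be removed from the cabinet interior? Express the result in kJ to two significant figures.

In absolute terms T_C = 278.15 K and T_H = 297.04 K, so ΔT = 18.89 K.
The reversible limit is COP_R = T_C/ΔT = 14.73, so W_min = Q_C/COP = Q_C·ΔT/T_C.
W_min = 491000 × 18.89/278.15 = 33340 kJ.

33000 kJ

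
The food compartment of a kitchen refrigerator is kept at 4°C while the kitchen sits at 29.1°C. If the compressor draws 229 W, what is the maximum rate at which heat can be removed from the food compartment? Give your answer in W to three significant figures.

2530 W

In absolute terms T_C = 277.15 K and T_H = 302.25 K, so ΔT = 25.10 K.
COP_Carnot = T_C/ΔT = 277.15/25.10 = 11.04.
Q̇_max = COP_Carnot × Ẇ = 11.04 × 229.0 W = 2529 W.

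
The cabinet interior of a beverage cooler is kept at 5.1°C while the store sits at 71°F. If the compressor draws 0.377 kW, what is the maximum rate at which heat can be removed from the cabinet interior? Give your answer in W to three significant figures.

In absolute terms T_C = 278.25 K and T_H = 294.82 K, so ΔT = 16.57 K.
COP_Carnot = T_C/ΔT = 278.25/16.57 = 16.80.
Q̇_max = COP_Carnot × Ẇ = 16.80 × 0.3770 kW = 6.332 kW = 6332 W.

6330 W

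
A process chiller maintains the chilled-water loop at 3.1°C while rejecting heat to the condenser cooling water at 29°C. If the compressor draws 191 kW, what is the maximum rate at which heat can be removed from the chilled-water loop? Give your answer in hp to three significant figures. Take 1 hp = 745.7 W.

2730 hp

In absolute terms T_C = 276.25 K and T_H = 302.15 K, so ΔT = 25.90 K.
COP_Carnot = T_C/ΔT = 276.25/25.90 = 10.67.
Q̇_max = COP_Carnot × Ẇ = 10.67 × 191.0 kW = 2037 kW = 2732 hp.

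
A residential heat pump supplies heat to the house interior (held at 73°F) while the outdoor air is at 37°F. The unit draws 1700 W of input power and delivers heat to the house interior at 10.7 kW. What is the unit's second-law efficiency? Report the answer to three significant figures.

Converting, Q̇_H = 10.70 kW = 10700 W, so COP_actual = Q̇_H/Ẇ = 10700/1700 = 6.294.
In absolute terms T_C = 275.93 K and T_H = 295.93 K, so ΔT = 20.00 K.
COP_Carnot = T_H/ΔT = 295.93/20.00 = 14.80.
η_II = COP_actual/COP_Carnot = 6.294/14.80 = 0.4254.

0.425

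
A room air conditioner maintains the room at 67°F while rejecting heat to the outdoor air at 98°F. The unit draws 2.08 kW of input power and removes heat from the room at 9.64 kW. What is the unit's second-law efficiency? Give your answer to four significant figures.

COP_actual = Q̇_C/Ẇ = 9.640/2.080 = 4.635.
In absolute terms T_C = 292.59 K and T_H = 309.82 K, so ΔT = 17.22 K.
COP_Carnot = T_C/ΔT = 292.59/17.22 = 16.99.
η_II = COP_actual/COP_Carnot = 4.635/16.99 = 0.2728.

0.2728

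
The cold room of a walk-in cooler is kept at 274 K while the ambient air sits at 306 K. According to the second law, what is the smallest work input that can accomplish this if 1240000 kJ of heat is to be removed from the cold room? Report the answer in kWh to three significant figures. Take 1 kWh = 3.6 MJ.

40.2 kWh

The reservoir spacing is ΔT = 306 − 274 = 32.00 K.
The reversible limit is COP_R = T_C/ΔT = 8.563, so W_min = Q_C/COP = Q_C·ΔT/T_C.
W_min = 1240000 × 32.00/274.00 = 144800 kJ = 40.23 kWh.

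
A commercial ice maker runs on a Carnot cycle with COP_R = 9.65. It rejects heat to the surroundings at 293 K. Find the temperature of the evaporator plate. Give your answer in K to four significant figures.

265.5 K

For a Carnot refrigerator COP_R = T_C/(T_H − T_C), so T_C = COP·T_H/(1 + COP).
With T_H = 293.00 K, T_C = 9.65 × 293.00/10.65 = 265.49 K.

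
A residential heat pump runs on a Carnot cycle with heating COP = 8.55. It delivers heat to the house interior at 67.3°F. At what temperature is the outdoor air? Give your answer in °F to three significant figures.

COP_HP = T_H/(T_H − T_C) gives T_H − T_C = T_H/COP.
With T_H = 292.76 K, T_C = 292.76 × (1 − 1/8.55) = 258.52 K.
Converting, 258.52 K = 5.67°F.

5.67 °F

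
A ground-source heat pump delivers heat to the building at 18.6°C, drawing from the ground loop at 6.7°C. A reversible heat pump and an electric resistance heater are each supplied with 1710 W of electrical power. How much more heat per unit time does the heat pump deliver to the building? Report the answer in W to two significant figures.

In absolute terms T_C = 279.85 K and T_H = 291.75 K, so ΔT = 11.90 K.
COP_Carnot = T_H/ΔT = 291.75/11.90 = 24.52.
The heat pump delivers Q̇_H = COP × Ẇ = 41920 W; the resistance heater delivers Ẇ = 1710 W.
Extra = (COP − 1)·Ẇ = 40210 W.

40000 W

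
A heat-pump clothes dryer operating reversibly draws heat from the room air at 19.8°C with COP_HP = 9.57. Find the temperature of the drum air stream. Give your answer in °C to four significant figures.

COP_HP = T_H/(T_H − T_C) rearranges to T_H = COP·T_C/(COP − 1).
With T_C = 292.95 K, T_H = 9.57 × 292.95/8.570 = 327.13 K.
Converting, 327.13 K = 53.98°C.

53.98 °C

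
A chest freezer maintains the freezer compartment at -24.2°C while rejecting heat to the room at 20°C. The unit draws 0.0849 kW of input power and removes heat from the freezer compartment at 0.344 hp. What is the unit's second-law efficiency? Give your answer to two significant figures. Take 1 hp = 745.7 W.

0.54

Converting, Q̇_C = 0.3440 hp = 0.2565 kW, so COP_actual = Q̇_C/Ẇ = 0.2565/0.08490 = 3.021.
In absolute terms T_C = 248.95 K and T_H = 293.15 K, so ΔT = 44.20 K.
COP_Carnot = T_C/ΔT = 248.95/44.20 = 5.632.
η_II = COP_actual/COP_Carnot = 3.021/5.632 = 0.5364.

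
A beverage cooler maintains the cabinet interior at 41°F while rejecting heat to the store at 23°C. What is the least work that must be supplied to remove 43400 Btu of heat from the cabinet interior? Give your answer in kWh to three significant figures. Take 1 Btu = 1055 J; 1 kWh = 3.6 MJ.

0.823 kWh

In absolute terms T_C = 278.15 K and T_H = 296.15 K, so ΔT = 18.00 K.
The reversible limit is COP_R = T_C/ΔT = 15.45, so W_min = Q_C/COP = Q_C·ΔT/T_C.
W_min = 43400 × 18.00/278.15 = 2809 Btu = 0.8231 kWh.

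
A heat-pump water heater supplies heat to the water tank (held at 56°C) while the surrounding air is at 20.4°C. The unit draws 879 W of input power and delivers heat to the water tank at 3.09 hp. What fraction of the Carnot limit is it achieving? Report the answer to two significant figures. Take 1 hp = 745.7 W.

0.28

Converting, Q̇_H = 3.090 hp = 2304 W, so COP_actual = Q̇_H/Ẇ = 2304/879.0 = 2.621.
In absolute terms T_C = 293.55 K and T_H = 329.15 K, so ΔT = 35.60 K.
COP_Carnot = T_H/ΔT = 329.15/35.60 = 9.246.
η_II = COP_actual/COP_Carnot = 2.621/9.246 = 0.2835.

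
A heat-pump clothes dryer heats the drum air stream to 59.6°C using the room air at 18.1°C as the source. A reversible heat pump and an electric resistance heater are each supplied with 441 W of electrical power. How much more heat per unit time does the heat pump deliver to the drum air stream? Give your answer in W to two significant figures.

In absolute terms T_C = 291.25 K and T_H = 332.75 K, so ΔT = 41.50 K.
COP_Carnot = T_H/ΔT = 332.75/41.50 = 8.018.
The heat pump delivers Q̇_H = COP × Ẇ = 3536 W; the resistance heater delivers Ẇ = 441.0 W.
Extra = (COP − 1)·Ẇ = 3095 W.

3100 W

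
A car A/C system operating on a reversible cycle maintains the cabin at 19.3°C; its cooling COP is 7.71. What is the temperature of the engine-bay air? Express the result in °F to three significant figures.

COP_R = T_C/(T_H − T_C) gives T_H − T_C = T_C/COP.
With T_C = 292.45 K, T_H = 292.45 × (1 + 1/7.71) = 330.38 K.
Converting, 330.38 K = 135.02°F.

135 °F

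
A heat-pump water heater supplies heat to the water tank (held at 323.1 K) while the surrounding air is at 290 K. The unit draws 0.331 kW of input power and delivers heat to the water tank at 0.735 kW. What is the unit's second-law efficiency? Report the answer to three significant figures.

0.227

COP_actual = Q̇_H/Ẇ = 0.7350/0.3310 = 2.221.
The reservoir spacing is ΔT = 323.1 − 290 = 33.10 K.
COP_Carnot = T_H/ΔT = 323.10/33.10 = 9.761.
η_II = COP_actual/COP_Carnot = 2.221/9.761 = 0.2275.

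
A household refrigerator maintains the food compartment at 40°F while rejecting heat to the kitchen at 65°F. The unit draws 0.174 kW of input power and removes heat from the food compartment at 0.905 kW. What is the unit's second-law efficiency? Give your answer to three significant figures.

COP_actual = Q̇_C/Ẇ = 0.9050/0.1740 = 5.201.
In absolute terms T_C = 277.59 K and T_H = 291.48 K, so ΔT = 13.89 K.
COP_Carnot = T_C/ΔT = 277.59/13.89 = 19.99.
η_II = COP_actual/COP_Carnot = 5.201/19.99 = 0.2602.

0.260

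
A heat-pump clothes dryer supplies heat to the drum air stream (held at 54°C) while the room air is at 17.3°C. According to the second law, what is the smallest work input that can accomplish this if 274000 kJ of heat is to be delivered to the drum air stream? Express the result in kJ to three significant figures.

30700 kJ

In absolute terms T_C = 290.45 K and T_H = 327.15 K, so ΔT = 36.70 K.
The reversible limit is COP_HP = T_H/ΔT = 8.914, so W_min = Q_H/COP = Q_H·ΔT/T_H.
W_min = 274000 × 36.70/327.15 = 30740 kJ.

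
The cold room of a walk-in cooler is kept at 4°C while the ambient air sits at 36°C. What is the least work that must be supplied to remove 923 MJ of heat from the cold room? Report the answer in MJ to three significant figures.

In absolute terms T_C = 277.15 K and T_H = 309.15 K, so ΔT = 32.00 K.
The reversible limit is COP_R = T_C/ΔT = 8.661, so W_min = Q_C/COP = Q_C·ΔT/T_C.
W_min = 923.0 × 32.00/277.15 = 106.6 MJ.

107 MJ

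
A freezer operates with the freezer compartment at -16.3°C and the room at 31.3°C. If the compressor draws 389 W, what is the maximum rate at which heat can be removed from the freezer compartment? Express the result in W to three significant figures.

In absolute terms T_C = 256.85 K and T_H = 304.45 K, so ΔT = 47.60 K.
COP_Carnot = T_C/ΔT = 256.85/47.60 = 5.396.
Q̇_max = COP_Carnot × Ẇ = 5.396 × 389.0 W = 2099 W.

2100 W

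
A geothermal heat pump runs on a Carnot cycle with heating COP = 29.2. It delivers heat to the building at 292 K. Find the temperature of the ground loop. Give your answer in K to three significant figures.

COP_HP = T_H/(T_H − T_C) gives T_H − T_C = T_H/COP.
With T_H = 292.00 K, T_C = 292.00 × (1 − 1/29.2) = 282.00 K.

282 K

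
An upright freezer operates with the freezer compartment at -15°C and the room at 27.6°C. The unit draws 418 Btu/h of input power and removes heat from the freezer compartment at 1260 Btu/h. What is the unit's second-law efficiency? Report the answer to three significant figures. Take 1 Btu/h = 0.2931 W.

COP_actual = Q̇_C/Ẇ = 1260/418.0 = 3.014.
In absolute terms T_C = 258.15 K and T_H = 300.75 K, so ΔT = 42.60 K.
COP_Carnot = T_C/ΔT = 258.15/42.60 = 6.060.
η_II = COP_actual/COP_Carnot = 3.014/6.060 = 0.4974.

0.497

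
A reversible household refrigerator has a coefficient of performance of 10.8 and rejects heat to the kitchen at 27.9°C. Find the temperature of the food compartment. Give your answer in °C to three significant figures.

2.39 °C

For a Carnot refrigerator COP_R = T_C/(T_H − T_C), so T_C = COP·T_H/(1 + COP).
With T_H = 301.05 K, T_C = 10.8 × 301.05/11.80 = 275.54 K.
Converting, 275.54 K = 2.39°C.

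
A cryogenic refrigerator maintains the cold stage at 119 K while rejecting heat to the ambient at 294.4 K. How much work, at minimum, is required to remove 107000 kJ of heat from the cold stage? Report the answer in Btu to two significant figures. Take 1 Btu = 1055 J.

150000 Btu

The reservoir spacing is ΔT = 294.4 − 119 = 175.4 K.
The reversible limit is COP_R = T_C/ΔT = 0.6784, so W_min = Q_C/COP = Q_C·ΔT/T_C.
W_min = 107000 × 175.4/119.00 = 157700 kJ = 149500 Btu.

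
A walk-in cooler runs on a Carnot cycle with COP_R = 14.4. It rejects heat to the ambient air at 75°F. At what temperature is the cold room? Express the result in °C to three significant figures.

For a Carnot refrigerator COP_R = T_C/(T_H − T_C), so T_C = COP·T_H/(1 + COP).
With T_H = 297.04 K, T_C = 14.4 × 297.04/15.40 = 277.75 K.
Converting, 277.75 K = 4.60°C.

4.60 °C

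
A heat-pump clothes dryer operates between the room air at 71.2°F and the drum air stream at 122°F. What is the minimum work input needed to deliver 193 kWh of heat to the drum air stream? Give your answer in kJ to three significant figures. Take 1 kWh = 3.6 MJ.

In absolute terms T_C = 294.93 K and T_H = 323.15 K, so ΔT = 28.22 K.
The reversible limit is COP_HP = T_H/ΔT = 11.45, so W_min = Q_H/COP = Q_H·ΔT/T_H.
W_min = 193.0 × 28.22/323.15 = 16.86 kWh = 60680 kJ.

60700 kJ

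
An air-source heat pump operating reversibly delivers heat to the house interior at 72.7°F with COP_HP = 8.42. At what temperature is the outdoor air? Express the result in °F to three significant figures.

COP_HP = T_H/(T_H − T_C) gives T_H − T_C = T_H/COP.
With T_H = 295.76 K, T_C = 295.76 × (1 − 1/8.42) = 260.64 K.
Converting, 260.64 K = 9.47°F.

9.47 °F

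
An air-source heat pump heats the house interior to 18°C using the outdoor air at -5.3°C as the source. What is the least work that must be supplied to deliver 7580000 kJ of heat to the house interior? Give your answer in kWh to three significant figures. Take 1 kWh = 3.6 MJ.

169 kWh

In absolute terms T_C = 267.85 K and T_H = 291.15 K, so ΔT = 23.30 K.
The reversible limit is COP_HP = T_H/ΔT = 12.50, so W_min = Q_H/COP = Q_H·ΔT/T_H.
W_min = 7580000 × 23.30/291.15 = 606600 kJ = 168.5 kWh.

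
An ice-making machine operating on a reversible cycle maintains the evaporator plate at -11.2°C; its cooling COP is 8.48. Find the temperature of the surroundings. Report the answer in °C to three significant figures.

COP_R = T_C/(T_H − T_C) gives T_H − T_C = T_C/COP.
With T_C = 261.95 K, T_H = 261.95 × (1 + 1/8.48) = 292.84 K.
Converting, 292.84 K = 19.69°C.

19.7 °C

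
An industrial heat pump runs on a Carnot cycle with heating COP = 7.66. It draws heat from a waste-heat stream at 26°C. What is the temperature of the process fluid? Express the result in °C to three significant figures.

70.9 °C

COP_HP = T_H/(T_H − T_C) rearranges to T_H = COP·T_C/(COP − 1).
With T_C = 299.15 K, T_H = 7.66 × 299.15/6.660 = 344.07 K.
Converting, 344.07 K = 70.92°C.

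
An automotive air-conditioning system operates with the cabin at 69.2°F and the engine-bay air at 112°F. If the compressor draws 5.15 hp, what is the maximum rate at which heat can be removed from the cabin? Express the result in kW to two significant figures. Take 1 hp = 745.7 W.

In absolute terms T_C = 293.82 K and T_H = 317.59 K, so ΔT = 23.78 K.
COP_Carnot = T_C/ΔT = 293.82/23.78 = 12.36.
Q̇_max = COP_Carnot × Ẇ = 12.36 × 5.150 hp = 63.64 hp = 47.45 kW.

47 kW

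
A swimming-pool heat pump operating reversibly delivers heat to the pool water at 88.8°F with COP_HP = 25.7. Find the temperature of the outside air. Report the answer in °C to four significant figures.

19.70 °C

COP_HP = T_H/(T_H − T_C) gives T_H − T_C = T_H/COP.
With T_H = 304.71 K, T_C = 304.71 × (1 − 1/25.7) = 292.85 K.
Converting, 292.85 K = 19.70°C.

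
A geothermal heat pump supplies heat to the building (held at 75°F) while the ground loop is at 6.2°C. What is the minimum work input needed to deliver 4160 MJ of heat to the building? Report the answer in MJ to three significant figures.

In absolute terms T_C = 279.35 K and T_H = 297.04 K, so ΔT = 17.69 K.
The reversible limit is COP_HP = T_H/ΔT = 16.79, so W_min = Q_H/COP = Q_H·ΔT/T_H.
W_min = 4160 × 17.69/297.04 = 247.7 MJ.

248 MJ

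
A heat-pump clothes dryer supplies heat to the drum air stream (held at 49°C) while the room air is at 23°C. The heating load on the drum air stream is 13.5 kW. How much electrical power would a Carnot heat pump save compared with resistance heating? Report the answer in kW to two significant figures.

12 kW

In absolute terms T_C = 296.15 K and T_H = 322.15 K, so ΔT = 26.00 K.
COP_Carnot = T_H/ΔT = 322.15/26.00 = 12.39.
Resistance heating needs Ẇ_res = Q̇_H = 13.50 kW; the reversible heat pump needs only Ẇ_hp = Q̇_H/COP = 1.090 kW.
Saving = 13.50 − 1.090 = 12.41 kW.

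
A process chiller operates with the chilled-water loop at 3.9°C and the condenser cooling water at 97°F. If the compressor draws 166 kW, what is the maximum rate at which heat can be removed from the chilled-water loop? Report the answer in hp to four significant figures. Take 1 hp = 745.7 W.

In absolute terms T_C = 277.05 K and T_H = 309.26 K, so ΔT = 32.21 K.
COP_Carnot = T_C/ΔT = 277.05/32.21 = 8.601.
Q̇_max = COP_Carnot × Ẇ = 8.601 × 166.0 kW = 1428 kW = 1915 hp.

1915 hp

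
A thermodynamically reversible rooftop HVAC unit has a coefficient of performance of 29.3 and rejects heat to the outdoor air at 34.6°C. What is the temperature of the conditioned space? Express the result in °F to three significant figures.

76.0 °F

For a Carnot refrigerator COP_R = T_C/(T_H − T_C), so T_C = COP·T_H/(1 + COP).
With T_H = 307.75 K, T_C = 29.3 × 307.75/30.30 = 297.59 K.
Converting, 297.59 K = 76.00°F.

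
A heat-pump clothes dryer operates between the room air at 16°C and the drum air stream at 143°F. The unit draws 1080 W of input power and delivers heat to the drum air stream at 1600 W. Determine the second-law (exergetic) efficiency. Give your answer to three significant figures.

0.202

COP_actual = Q̇_H/Ẇ = 1600/1080 = 1.481.
In absolute terms T_C = 289.15 K and T_H = 334.82 K, so ΔT = 45.67 K.
COP_Carnot = T_H/ΔT = 334.82/45.67 = 7.332.
η_II = COP_actual/COP_Carnot = 1.481/7.332 = 0.2021.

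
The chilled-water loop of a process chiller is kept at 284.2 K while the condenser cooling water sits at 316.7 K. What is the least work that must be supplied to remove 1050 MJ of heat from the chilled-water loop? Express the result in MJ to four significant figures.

The reservoir spacing is ΔT = 316.7 − 284.2 = 32.50 K.
The reversible limit is COP_R = T_C/ΔT = 8.745, so W_min = Q_C/COP = Q_C·ΔT/T_C.
W_min = 1050 × 32.50/284.20 = 120.1 MJ.

120.1 MJ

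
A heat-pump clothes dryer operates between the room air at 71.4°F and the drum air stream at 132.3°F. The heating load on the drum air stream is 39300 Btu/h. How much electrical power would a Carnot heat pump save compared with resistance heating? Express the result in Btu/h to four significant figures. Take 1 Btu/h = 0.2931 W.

In absolute terms T_C = 295.04 K and T_H = 328.87 K, so ΔT = 33.83 K.
COP_Carnot = T_H/ΔT = 328.87/33.83 = 9.720.
Resistance heating needs Ẇ_res = Q̇_H = 39300 Btu/h; the reversible heat pump needs only Ẇ_hp = Q̇_H/COP = 4043 Btu/h.
Saving = 39300 − 4043 = 35260 Btu/h.

35260 Btu/h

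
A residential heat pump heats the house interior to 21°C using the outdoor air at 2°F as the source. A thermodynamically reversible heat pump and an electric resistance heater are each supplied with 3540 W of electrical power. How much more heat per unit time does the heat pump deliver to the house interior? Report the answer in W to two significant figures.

24000 W

In absolute terms T_C = 256.48 K and T_H = 294.15 K, so ΔT = 37.67 K.
COP_Carnot = T_H/ΔT = 294.15/37.67 = 7.809.
The heat pump delivers Q̇_H = COP × Ẇ = 27640 W; the resistance heater delivers Ẇ = 3540 W.
Extra = (COP − 1)·Ẇ = 24100 W.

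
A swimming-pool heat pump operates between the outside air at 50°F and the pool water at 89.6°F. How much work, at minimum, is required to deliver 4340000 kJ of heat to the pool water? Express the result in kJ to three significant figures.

In absolute terms T_C = 283.15 K and T_H = 305.15 K, so ΔT = 22.00 K.
The reversible limit is COP_HP = T_H/ΔT = 13.87, so W_min = Q_H/COP = Q_H·ΔT/T_H.
W_min = 4340000 × 22.00/305.15 = 312900 kJ.

313000 kJ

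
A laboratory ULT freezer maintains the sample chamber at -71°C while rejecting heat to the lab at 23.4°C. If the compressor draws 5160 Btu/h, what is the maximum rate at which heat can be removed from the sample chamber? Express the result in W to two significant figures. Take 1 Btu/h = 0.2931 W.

3200 W

In absolute terms T_C = 202.15 K and T_H = 296.55 K, so ΔT = 94.40 K.
COP_Carnot = T_C/ΔT = 202.15/94.40 = 2.141.
Q̇_max = COP_Carnot × Ẇ = 2.141 × 5160 Btu/h = 11050 Btu/h = 3239 W.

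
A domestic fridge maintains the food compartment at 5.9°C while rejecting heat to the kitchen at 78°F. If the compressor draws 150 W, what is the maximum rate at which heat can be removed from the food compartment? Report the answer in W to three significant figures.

2130 W

In absolute terms T_C = 279.05 K and T_H = 298.71 K, so ΔT = 19.66 K.
COP_Carnot = T_C/ΔT = 279.05/19.66 = 14.20.
Q̇_max = COP_Carnot × Ẇ = 14.20 × 150.0 W = 2130 W.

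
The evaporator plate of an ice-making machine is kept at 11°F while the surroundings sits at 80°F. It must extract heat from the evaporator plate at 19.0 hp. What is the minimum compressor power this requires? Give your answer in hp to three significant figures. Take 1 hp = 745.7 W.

In absolute terms T_C = 261.48 K and T_H = 299.82 K, so ΔT = 38.33 K.
COP_Carnot = T_C/ΔT = 261.48/38.33 = 6.821.
Ẇ_min = Q̇/COP_Carnot = 19.00/6.821 = 2.785 hp.

2.79 hp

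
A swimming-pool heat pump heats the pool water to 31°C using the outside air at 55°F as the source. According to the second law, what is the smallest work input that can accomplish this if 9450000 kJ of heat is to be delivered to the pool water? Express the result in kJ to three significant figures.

In absolute terms T_C = 285.93 K and T_H = 304.15 K, so ΔT = 18.22 K.
The reversible limit is COP_HP = T_H/ΔT = 16.69, so W_min = Q_H/COP = Q_H·ΔT/T_H.
W_min = 9450000 × 18.22/304.15 = 566200 kJ.

566000 kJ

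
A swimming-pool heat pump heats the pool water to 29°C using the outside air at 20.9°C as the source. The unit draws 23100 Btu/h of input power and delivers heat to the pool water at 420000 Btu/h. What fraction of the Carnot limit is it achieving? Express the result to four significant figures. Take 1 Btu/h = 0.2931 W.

COP_actual = Q̇_H/Ẇ = 420000/23100 = 18.18.
In absolute terms T_C = 294.05 K and T_H = 302.15 K, so ΔT = 8.100 K.
COP_Carnot = T_H/ΔT = 302.15/8.100 = 37.30.
η_II = COP_actual/COP_Carnot = 18.18/37.30 = 0.4874.

0.4874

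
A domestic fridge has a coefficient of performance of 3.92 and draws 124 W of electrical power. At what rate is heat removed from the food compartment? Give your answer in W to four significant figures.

Q̇_C = COP × Ẇ = 3.92 × 124.0 = 486.1 W.

486.1 W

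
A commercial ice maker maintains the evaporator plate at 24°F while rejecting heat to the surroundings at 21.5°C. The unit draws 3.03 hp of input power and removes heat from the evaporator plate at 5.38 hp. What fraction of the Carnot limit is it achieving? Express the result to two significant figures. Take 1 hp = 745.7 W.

0.17

COP_actual = Q̇_C/Ẇ = 5.380/3.030 = 1.776.
In absolute terms T_C = 268.71 K and T_H = 294.65 K, so ΔT = 25.94 K.
COP_Carnot = T_C/ΔT = 268.71/25.94 = 10.36.
η_II = COP_actual/COP_Carnot = 1.776/10.36 = 0.1714.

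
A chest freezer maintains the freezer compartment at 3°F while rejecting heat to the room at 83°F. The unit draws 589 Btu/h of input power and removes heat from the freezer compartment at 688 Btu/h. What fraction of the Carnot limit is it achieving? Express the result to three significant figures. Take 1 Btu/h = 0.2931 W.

0.202

COP_actual = Q̇_C/Ẇ = 688.0/589.0 = 1.168.
In absolute terms T_C = 257.04 K and T_H = 301.48 K, so ΔT = 44.44 K.
COP_Carnot = T_C/ΔT = 257.04/44.44 = 5.783.
η_II = COP_actual/COP_Carnot = 1.168/5.783 = 0.2020.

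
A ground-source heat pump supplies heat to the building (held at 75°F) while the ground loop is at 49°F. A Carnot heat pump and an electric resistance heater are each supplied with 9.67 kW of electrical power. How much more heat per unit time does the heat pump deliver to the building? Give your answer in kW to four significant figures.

In absolute terms T_C = 282.59 K and T_H = 297.04 K, so ΔT = 14.44 K.
COP_Carnot = T_H/ΔT = 297.04/14.44 = 20.56.
The heat pump delivers Q̇_H = COP × Ẇ = 198.9 kW; the resistance heater delivers Ẇ = 9.670 kW.
Extra = (COP − 1)·Ẇ = 189.2 kW.

189.2 kW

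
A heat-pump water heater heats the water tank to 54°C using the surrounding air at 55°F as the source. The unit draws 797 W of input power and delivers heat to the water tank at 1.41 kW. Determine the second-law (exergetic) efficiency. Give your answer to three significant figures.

0.223

Converting, Q̇_H = 1.410 kW = 1410 W, so COP_actual = Q̇_H/Ẇ = 1410/797.0 = 1.769.
In absolute terms T_C = 285.93 K and T_H = 327.15 K, so ΔT = 41.22 K.
COP_Carnot = T_H/ΔT = 327.15/41.22 = 7.936.
η_II = COP_actual/COP_Carnot = 1.769/7.936 = 0.2229.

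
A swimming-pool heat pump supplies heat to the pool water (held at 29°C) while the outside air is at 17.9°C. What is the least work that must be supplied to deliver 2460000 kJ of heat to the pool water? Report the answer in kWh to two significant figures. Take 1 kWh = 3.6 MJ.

In absolute terms T_C = 291.05 K and T_H = 302.15 K, so ΔT = 11.10 K.
The reversible limit is COP_HP = T_H/ΔT = 27.22, so W_min = Q_H/COP = Q_H·ΔT/T_H.
W_min = 2460000 × 11.10/302.15 = 90370 kJ = 25.10 kWh.

25 kWh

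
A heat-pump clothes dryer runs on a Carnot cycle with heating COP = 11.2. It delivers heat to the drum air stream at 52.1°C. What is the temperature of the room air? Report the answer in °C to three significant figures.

23.1 °C

COP_HP = T_H/(T_H − T_C) gives T_H − T_C = T_H/COP.
With T_H = 325.25 K, T_C = 325.25 × (1 − 1/11.2) = 296.21 K.
Converting, 296.21 K = 23.06°C.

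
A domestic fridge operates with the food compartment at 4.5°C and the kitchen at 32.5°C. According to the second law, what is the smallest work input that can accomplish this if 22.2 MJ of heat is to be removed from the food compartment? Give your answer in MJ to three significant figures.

In absolute terms T_C = 277.65 K and T_H = 305.65 K, so ΔT = 28.00 K.
The reversible limit is COP_R = T_C/ΔT = 9.916, so W_min = Q_C/COP = Q_C·ΔT/T_C.
W_min = 22.20 × 28.00/277.65 = 2.239 MJ.

2.24 MJ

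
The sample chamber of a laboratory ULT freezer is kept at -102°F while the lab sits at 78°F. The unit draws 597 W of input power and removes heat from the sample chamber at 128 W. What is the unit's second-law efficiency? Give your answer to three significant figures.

COP_actual = Q̇_C/Ẇ = 128.0/597.0 = 0.2144.
In absolute terms T_C = 198.71 K and T_H = 298.71 K, so ΔT = 100.0 K.
COP_Carnot = T_C/ΔT = 198.71/100.0 = 1.987.
η_II = COP_actual/COP_Carnot = 0.2144/1.987 = 0.1079.

0.108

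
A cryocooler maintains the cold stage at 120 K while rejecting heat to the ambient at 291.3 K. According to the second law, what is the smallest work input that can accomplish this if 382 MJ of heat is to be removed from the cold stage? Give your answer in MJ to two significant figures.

The reservoir spacing is ΔT = 291.3 − 120 = 171.3 K.
The reversible limit is COP_R = T_C/ΔT = 0.7005, so W_min = Q_C/COP = Q_C·ΔT/T_C.
W_min = 382.0 × 171.3/120.00 = 545.3 MJ.

550 MJ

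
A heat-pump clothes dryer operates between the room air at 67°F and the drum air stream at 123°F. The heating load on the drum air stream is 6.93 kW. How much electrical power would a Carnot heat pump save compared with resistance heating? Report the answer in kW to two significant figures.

6.3 kW

In absolute terms T_C = 292.59 K and T_H = 323.71 K, so ΔT = 31.11 K.
COP_Carnot = T_H/ΔT = 323.71/31.11 = 10.40.
Resistance heating needs Ẇ_res = Q̇_H = 6.930 kW; the reversible heat pump needs only Ẇ_hp = Q̇_H/COP = 0.6660 kW.
Saving = 6.930 − 0.6660 = 6.264 kW.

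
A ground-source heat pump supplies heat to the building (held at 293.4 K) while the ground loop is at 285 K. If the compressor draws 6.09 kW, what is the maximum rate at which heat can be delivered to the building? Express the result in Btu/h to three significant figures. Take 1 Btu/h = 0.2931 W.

The reservoir spacing is ΔT = 293.4 − 285 = 8.400 K.
COP_Carnot = T_H/ΔT = 293.40/8.400 = 34.93.
Q̇_max = COP_Carnot × Ẇ = 34.93 × 6.090 kW = 212.7 kW = 725700 Btu/h.

726000 Btu/h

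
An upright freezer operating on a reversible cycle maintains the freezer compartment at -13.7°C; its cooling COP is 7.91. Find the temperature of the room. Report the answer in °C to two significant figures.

19 °C

COP_R = T_C/(T_H − T_C) gives T_H − T_C = T_C/COP.
With T_C = 259.45 K, T_H = 259.45 × (1 + 1/7.91) = 292.25 K.
Converting, 292.25 K = 19.10°C.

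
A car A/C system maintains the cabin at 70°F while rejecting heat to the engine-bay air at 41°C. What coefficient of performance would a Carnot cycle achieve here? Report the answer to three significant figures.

14.8

In absolute terms T_C = 294.26 K and T_H = 314.15 K, so ΔT = 19.89 K.
For a reversible cycle, COP_Carnot = T_C/ΔT = 294.26/19.89 = 14.80.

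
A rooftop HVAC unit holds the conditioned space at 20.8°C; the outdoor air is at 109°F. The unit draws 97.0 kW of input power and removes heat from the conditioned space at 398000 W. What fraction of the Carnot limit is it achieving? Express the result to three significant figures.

Converting, Q̇_C = 398000 W = 398.0 kW, so COP_actual = Q̇_C/Ẇ = 398.0/97.00 = 4.103.
In absolute terms T_C = 293.95 K and T_H = 315.93 K, so ΔT = 21.98 K.
COP_Carnot = T_C/ΔT = 293.95/21.98 = 13.37.
η_II = COP_actual/COP_Carnot = 4.103/13.37 = 0.3068.

0.307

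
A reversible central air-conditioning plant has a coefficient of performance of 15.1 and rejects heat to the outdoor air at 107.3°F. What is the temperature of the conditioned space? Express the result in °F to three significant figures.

For a Carnot refrigerator COP_R = T_C/(T_H − T_C), so T_C = COP·T_H/(1 + COP).
With T_H = 314.98 K, T_C = 15.1 × 314.98/16.10 = 295.42 K.
Converting, 295.42 K = 72.08°F.

72.1 °F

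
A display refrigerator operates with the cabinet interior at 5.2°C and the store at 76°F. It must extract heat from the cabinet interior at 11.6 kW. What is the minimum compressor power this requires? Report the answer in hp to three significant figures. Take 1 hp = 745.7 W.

1.08 hp

In absolute terms T_C = 278.35 K and T_H = 297.59 K, so ΔT = 19.24 K.
COP_Carnot = T_C/ΔT = 278.35/19.24 = 14.46.
Ẇ_min = Q̇/COP_Carnot = 11.60/14.46 = 0.8020 kW = 1.075 hp.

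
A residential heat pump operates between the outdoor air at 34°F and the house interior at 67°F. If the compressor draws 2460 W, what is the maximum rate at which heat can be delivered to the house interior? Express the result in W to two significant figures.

39000 W

In absolute terms T_C = 274.26 K and T_H = 292.59 K, so ΔT = 18.33 K.
COP_Carnot = T_H/ΔT = 292.59/18.33 = 15.96.
Q̇_max = COP_Carnot × Ẇ = 15.96 × 2460 W = 39260 W.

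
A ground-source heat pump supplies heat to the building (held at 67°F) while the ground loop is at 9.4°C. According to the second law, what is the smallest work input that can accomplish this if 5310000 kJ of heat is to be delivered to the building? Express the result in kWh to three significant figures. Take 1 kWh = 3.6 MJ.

In absolute terms T_C = 282.55 K and T_H = 292.59 K, so ΔT = 10.04 K.
The reversible limit is COP_HP = T_H/ΔT = 29.13, so W_min = Q_H/COP = Q_H·ΔT/T_H.
W_min = 5310000 × 10.04/292.59 = 182300 kJ = 50.64 kWh.

50.6 kWh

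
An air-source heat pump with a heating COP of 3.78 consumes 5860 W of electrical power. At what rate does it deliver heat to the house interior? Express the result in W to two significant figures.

Q̇_H = COP_HP × Ẇ = 3.78 × 5860 = 22150 W.

22000 W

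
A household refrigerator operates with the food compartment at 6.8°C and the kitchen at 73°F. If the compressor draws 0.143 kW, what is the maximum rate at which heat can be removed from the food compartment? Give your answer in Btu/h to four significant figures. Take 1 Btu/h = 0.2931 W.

In absolute terms T_C = 279.95 K and T_H = 295.93 K, so ΔT = 15.98 K.
COP_Carnot = T_C/ΔT = 279.95/15.98 = 17.52.
Q̇_max = COP_Carnot × Ẇ = 17.52 × 0.1430 kW = 2.506 kW = 8548 Btu/h.

8548 Btu/h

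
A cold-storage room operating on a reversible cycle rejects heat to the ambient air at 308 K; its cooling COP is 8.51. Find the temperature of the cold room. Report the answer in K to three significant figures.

For a Carnot refrigerator COP_R = T_C/(T_H − T_C), so T_C = COP·T_H/(1 + COP).
With T_H = 308.00 K, T_C = 8.51 × 308.00/9.510 = 275.61 K.

276 K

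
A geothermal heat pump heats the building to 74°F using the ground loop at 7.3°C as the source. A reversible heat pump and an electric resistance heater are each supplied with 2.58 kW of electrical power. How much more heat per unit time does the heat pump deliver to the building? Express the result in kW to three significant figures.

In absolute terms T_C = 280.45 K and T_H = 296.48 K, so ΔT = 16.03 K.
COP_Carnot = T_H/ΔT = 296.48/16.03 = 18.49.
The heat pump delivers Q̇_H = COP × Ẇ = 47.71 kW; the resistance heater delivers Ẇ = 2.580 kW.
Extra = (COP − 1)·Ẇ = 45.13 kW.

45.1 kW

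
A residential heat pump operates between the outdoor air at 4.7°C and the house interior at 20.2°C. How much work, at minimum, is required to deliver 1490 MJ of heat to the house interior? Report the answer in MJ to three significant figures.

78.7 MJ

In absolute terms T_C = 277.85 K and T_H = 293.35 K, so ΔT = 15.50 K.
The reversible limit is COP_HP = T_H/ΔT = 18.93, so W_min = Q_H/COP = Q_H·ΔT/T_H.
W_min = 1490 × 15.50/293.35 = 78.73 MJ.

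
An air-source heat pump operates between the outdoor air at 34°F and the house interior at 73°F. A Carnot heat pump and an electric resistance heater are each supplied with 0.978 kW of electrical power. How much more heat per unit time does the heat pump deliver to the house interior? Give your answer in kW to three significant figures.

12.4 kW

In absolute terms T_C = 274.26 K and T_H = 295.93 K, so ΔT = 21.67 K.
COP_Carnot = T_H/ΔT = 295.93/21.67 = 13.66.
The heat pump delivers Q̇_H = COP × Ẇ = 13.36 kW; the resistance heater delivers Ẇ = 0.9780 kW.
Extra = (COP − 1)·Ẇ = 12.38 kW.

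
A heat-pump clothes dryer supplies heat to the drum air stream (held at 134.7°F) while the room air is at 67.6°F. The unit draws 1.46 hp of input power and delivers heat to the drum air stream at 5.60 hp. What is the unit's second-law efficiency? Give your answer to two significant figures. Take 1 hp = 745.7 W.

0.43

COP_actual = Q̇_H/Ẇ = 5.600/1.460 = 3.836.
In absolute terms T_C = 292.93 K and T_H = 330.21 K, so ΔT = 37.28 K.
COP_Carnot = T_H/ΔT = 330.21/37.28 = 8.858.
η_II = COP_actual/COP_Carnot = 3.836/8.858 = 0.4330.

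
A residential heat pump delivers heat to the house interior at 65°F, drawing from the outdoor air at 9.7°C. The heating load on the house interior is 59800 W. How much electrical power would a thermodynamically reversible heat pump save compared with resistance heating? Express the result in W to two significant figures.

In absolute terms T_C = 282.85 K and T_H = 291.48 K, so ΔT = 8.633 K.
COP_Carnot = T_H/ΔT = 291.48/8.633 = 33.76.
Resistance heating needs Ẇ_res = Q̇_H = 59800 W; the reversible heat pump needs only Ẇ_hp = Q̇_H/COP = 1771 W.
Saving = 59800 − 1771 = 58030 W.

58000 W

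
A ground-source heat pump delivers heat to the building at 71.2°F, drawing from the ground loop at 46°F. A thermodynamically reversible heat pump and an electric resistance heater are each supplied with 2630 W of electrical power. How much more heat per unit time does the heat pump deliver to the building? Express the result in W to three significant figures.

In absolute terms T_C = 280.93 K and T_H = 294.93 K, so ΔT = 14.00 K.
COP_Carnot = T_H/ΔT = 294.93/14.00 = 21.07.
The heat pump delivers Q̇_H = COP × Ẇ = 55400 W; the resistance heater delivers Ẇ = 2630 W.
Extra = (COP − 1)·Ẇ = 52770 W.

52800 W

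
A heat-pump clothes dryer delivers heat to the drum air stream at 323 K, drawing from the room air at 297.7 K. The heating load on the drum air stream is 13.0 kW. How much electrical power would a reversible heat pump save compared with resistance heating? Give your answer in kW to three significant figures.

12.0 kW

The reservoir spacing is ΔT = 323 − 297.7 = 25.30 K.
COP_Carnot = T_H/ΔT = 323.00/25.30 = 12.77.
Resistance heating needs Ẇ_res = Q̇_H = 13.00 kW; the reversible heat pump needs only Ẇ_hp = Q̇_H/COP = 1.018 kW.
Saving = 13.00 − 1.018 = 11.98 kW.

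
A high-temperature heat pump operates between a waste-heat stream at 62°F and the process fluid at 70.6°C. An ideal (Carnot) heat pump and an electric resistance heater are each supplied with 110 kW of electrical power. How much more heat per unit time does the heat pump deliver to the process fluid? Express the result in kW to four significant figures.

591.1 kW

In absolute terms T_C = 289.82 K and T_H = 343.75 K, so ΔT = 53.93 K.
COP_Carnot = T_H/ΔT = 343.75/53.93 = 6.374.
The heat pump delivers Q̇_H = COP × Ẇ = 701.1 kW; the resistance heater delivers Ẇ = 110.0 kW.
Extra = (COP − 1)·Ẇ = 591.1 kW.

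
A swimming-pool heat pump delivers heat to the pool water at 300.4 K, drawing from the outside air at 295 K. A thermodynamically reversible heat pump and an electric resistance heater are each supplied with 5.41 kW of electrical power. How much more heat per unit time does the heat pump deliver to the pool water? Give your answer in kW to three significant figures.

The reservoir spacing is ΔT = 300.4 − 295 = 5.400 K.
COP_Carnot = T_H/ΔT = 300.40/5.400 = 55.63.
The heat pump delivers Q̇_H = COP × Ẇ = 301.0 kW; the resistance heater delivers Ẇ = 5.410 kW.
Extra = (COP − 1)·Ẇ = 295.5 kW.

296 kW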